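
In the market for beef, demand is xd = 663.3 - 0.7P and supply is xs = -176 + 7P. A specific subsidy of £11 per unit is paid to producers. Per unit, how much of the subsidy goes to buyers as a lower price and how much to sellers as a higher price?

Pre-subsidy: 663.3 - 0.7P = -176 + 7P gives P* = 109, x* = 587.
With the subsidy, sellers receive Ps = Pb + 11 for each unit, where Pb is the price buyers pay.
Supply in terms of Pb becomes xs = -176 + 7(Pb + 11) = -99 + 7Pb. Setting this equal to demand: 663.3 - 0.7Pb = -99 + 7Pb, so Pb = 99.
Sellers receive Ps = 99 + 11 = 110; x' = 663.3 − 0.7·99 = 594.
Buyers' price falls by P* − Pb = 109 − 99 = 10; sellers' price rises by Ps − P* = 110 − 109 = 1.

Buyers gain £10 per unit; sellers gain £1 per unit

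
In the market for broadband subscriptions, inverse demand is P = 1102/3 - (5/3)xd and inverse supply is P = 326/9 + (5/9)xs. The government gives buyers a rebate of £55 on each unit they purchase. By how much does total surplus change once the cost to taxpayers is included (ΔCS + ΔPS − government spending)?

Net change in total surplus = -£680.625

Pre-subsidy: 1102/3 - (5/3)x = 326/9 + (5/9)x gives x* = 149 and P* = 119.
With the rebate, buyers effectively pay Pb = Ps − 55, where Ps is the price sellers receive.
On the curves, Pb = 1102/3 - (5/3)x and Ps = 326/9 + (5/9)x; the wedge Ps − Pb = 55 gives 326/9 + (5/9)x − (1102/3 - (5/3)x) = 55, so x' = 173.75.
Then Pb = 1102/3 − (5/3)·173.75 = 77.75 and Ps = 326/9 + (5/9)·173.75 = 132.75.
ΔCS = ½(149 + 173.75)(119 − 77.75) = 6656.71875; ΔPS = ½(149 + 173.75)(132.75 − 119) = 2218.90625.
Government spending = 55 × 173.75 = 9556.25.
Net change = 6656.71875 + 2218.90625 − 9556.25 = -680.625. The loss equals the DWL triangle ½·55·24.75.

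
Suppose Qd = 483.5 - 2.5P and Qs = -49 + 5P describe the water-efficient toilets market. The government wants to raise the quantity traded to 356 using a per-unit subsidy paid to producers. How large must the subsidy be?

Required subsidy s = 30 per unit

At Q = 356, invert demand for the buyer price: Pb = (483.5 − 356)/2.5 = 51; invert supply for the seller price: Ps = (356 − (-49))/5 = 81.
The subsidy must fill the gap: s = Ps − Pb = 81 − 51 = 30.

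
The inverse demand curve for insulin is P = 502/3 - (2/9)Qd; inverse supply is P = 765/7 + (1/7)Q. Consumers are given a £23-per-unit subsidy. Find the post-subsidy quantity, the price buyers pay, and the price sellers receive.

Q' = 222; buyers pay £118; sellers receive £141

Pre-subsidy: 502/3 - (2/9)Q = 765/7 + (1/7)Q gives Q* = 159 and P* = 132.
With the rebate, buyers effectively pay Pb = Ps − 23, where Ps is the price sellers receive.
On the curves, Pb = 502/3 - (2/9)Q and Ps = 765/7 + (1/7)Q; the wedge Ps − Pb = 23 gives 765/7 + (1/7)Q − (502/3 - (2/9)Q) = 23, so Q' = 222.
Then Pb = 502/3 − (2/9)·222 = 118 and Ps = 765/7 + (1/7)·222 = 141.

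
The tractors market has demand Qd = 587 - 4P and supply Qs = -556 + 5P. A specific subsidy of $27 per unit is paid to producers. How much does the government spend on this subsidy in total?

Pre-subsidy: 587 - 4P = -556 + 5P gives P* = 127, Q* = 79.
With the subsidy, sellers receive Ps = Pb + 27 for each unit, where Pb is the price buyers pay.
Supply in terms of Pb becomes Qs = -556 + 5(Pb + 27) = -421 + 5Pb. Setting this equal to demand: 587 - 4Pb = -421 + 5Pb, so Pb = 112.
Sellers receive Ps = 112 + 27 = 139; Q' = 587 − 4·112 = 139.
Government outlay = subsidy × quantity = 27 × 139 = 3753.

Government cost = $3753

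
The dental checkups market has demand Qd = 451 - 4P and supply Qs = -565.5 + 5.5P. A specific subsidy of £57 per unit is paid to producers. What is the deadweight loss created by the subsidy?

Deadweight loss = £3762

Pre-subsidy: 451 - 4P = -565.5 + 5.5P gives P* = 107, Q* = 23.
With the subsidy, sellers receive Ps = Pb + 57 for each unit, where Pb is the price buyers pay.
Supply in terms of Pb becomes Qs = -565.5 + 5.5(Pb + 57) = -252 + 5.5Pb. Setting this equal to demand: 451 - 4Pb = -252 + 5.5Pb, so Pb = 74.
Sellers receive Ps = 74 + 57 = 131; Q' = 451 − 4·74 = 155.
The subsidy expands output by 155 − 23 = 132 past the efficient level; on those units the gap between marginal cost and willingness to pay runs from 0 up to 57.
DWL = ½ × 57 × 132 = 3762.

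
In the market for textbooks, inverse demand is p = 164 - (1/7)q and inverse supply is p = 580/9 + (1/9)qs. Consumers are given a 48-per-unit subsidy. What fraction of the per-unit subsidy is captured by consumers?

Pre-subsidy: 164 - (1/7)q = 580/9 + (1/9)q gives q* = 392 and p* = 108.
With the rebate, buyers effectively pay pb = ps − 48, where ps is the price sellers receive.
On the curves, pb = 164 - (1/7)q and ps = 580/9 + (1/9)q; the wedge ps − pb = 48 gives 580/9 + (1/9)q − (164 - (1/7)q) = 48, so q' = 581.
Then pb = 164 − (1/7)·581 = 81 and ps = 580/9 + (1/9)·581 = 129.
Buyers' price falls by p* − pb = 108 − 81 = 27; sellers' price rises by ps − p* = 129 − 108 = 21.
So consumers capture 27/48 = 0.5625 of each unit of subsidy.

Consumer share = 0.5625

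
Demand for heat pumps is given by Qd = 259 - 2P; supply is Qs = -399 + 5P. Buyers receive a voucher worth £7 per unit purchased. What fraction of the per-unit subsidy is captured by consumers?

Consumer share = 5/7

Pre-subsidy: 259 - 2P = -399 + 5P gives P* = 94, Q* = 71.
With the rebate, buyers effectively pay Pb = Ps − 7, where Ps is the price sellers receive.
Demand in terms of Ps becomes Qd = 259 − 2(Ps − 7) = 273 - 2Ps. Setting this equal to supply: 273 - 2Ps = -399 + 5Ps, so Ps = 96.
Buyers pay Pb = 96 − 7 = 89; Q' = -399 + 5·96 = 81.
Buyers' price falls by P* − Pb = 94 − 89 = 5; sellers' price rises by Ps − P* = 96 − 94 = 2.
So consumers capture 5/7 = 5/7 of each unit of subsidy.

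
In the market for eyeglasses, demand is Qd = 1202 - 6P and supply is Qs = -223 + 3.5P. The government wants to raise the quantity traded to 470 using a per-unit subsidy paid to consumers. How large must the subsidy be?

At Q = 470, invert demand for the buyer price: Pb = (1202 − 470)/6 = 122; invert supply for the seller price: Ps = (470 − (-223))/3.5 = 198.
The subsidy must fill the gap: s = Ps − Pb = 198 − 122 = 76.

Required subsidy s = 76 per unit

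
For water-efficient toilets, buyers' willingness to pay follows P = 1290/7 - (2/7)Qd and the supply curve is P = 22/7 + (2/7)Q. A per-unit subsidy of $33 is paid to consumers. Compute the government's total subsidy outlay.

Pre-subsidy: 1290/7 - (2/7)Q = 22/7 + (2/7)Q gives Q* = 317 and P* = 656/7.
With the rebate, buyers effectively pay Pb = Ps − 33, where Ps is the price sellers receive.
On the curves, Pb = 1290/7 - (2/7)Q and Ps = 22/7 + (2/7)Q; the wedge Ps − Pb = 33 gives 22/7 + (2/7)Q − (1290/7 - (2/7)Q) = 33, so Q' = 374.75.
Then Pb = 1290/7 − (2/7)·374.75 = 1081/14 and Ps = 22/7 + (2/7)·374.75 = 1543/14.
Government outlay = subsidy × quantity = 33 × 374.75 = 12366.75.

Government cost = $12366.75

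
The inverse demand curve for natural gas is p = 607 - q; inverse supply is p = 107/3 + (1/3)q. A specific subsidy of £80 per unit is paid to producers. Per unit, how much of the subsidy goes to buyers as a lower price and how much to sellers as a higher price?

Pre-subsidy: 607 - q = 107/3 + (1/3)q gives q* = 428.5 and p* = 178.5.
With the subsidy, sellers receive ps = pb + 80 for each unit, where pb is the price buyers pay.
On the curves, pb = 607 - q and ps = 107/3 + (1/3)q; the wedge ps − pb = 80 gives 107/3 + (1/3)q − (607 - q) = 80, so q' = 488.5.
Then pb = 607 − 1·488.5 = 118.5 and ps = 107/3 + (1/3)·488.5 = 198.5.
Buyers' price falls by p* − pb = 178.5 − 118.5 = 60; sellers' price rises by ps − p* = 198.5 − 178.5 = 20.

Buyers gain £60 per unit; sellers gain £20 per unit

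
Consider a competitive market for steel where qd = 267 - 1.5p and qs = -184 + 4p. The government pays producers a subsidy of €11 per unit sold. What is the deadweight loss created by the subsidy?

Deadweight loss = €66

Pre-subsidy: 267 - 1.5p = -184 + 4p gives p* = 82, q* = 144.
With the subsidy, sellers receive ps = pb + 11 for each unit, where pb is the price buyers pay.
Supply in terms of pb becomes qs = -184 + 4(pb + 11) = -140 + 4pb. Setting this equal to demand: 267 - 1.5pb = -140 + 4pb, so pb = 74.
Sellers receive ps = 74 + 11 = 85; q' = 267 − 1.5·74 = 156.
The subsidy expands output by 156 − 144 = 12 past the efficient level; on those units the gap between marginal cost and willingness to pay runs from 0 up to 11.
DWL = ½ × 11 × 12 = 66.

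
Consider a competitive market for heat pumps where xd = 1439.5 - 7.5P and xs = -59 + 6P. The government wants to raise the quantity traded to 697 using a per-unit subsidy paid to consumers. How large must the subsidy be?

Required subsidy s = 27 per unit

At x = 697, invert demand for the buyer price: Pb = (1439.5 − 697)/7.5 = 99; invert supply for the seller price: Ps = (697 − (-59))/6 = 126.
The subsidy must fill the gap: s = Ps − Pb = 126 − 99 = 27.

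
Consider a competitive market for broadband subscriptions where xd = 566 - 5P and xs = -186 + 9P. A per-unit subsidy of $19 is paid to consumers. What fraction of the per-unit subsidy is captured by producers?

Pre-subsidy: 566 - 5P = -186 + 9P gives P* = 376/7, x* = 2082/7.
With the rebate, buyers effectively pay Pb = Ps − 19, where Ps is the price sellers receive.
Demand in terms of Ps becomes xd = 566 − 5(Ps − 19) = 661 - 5Ps. Setting this equal to supply: 661 - 5Ps = -186 + 9Ps, so Ps = 60.5.
Buyers pay Pb = 60.5 − 19 = 41.5; x' = -186 + 9·60.5 = 358.5.
Buyers' price falls by P* − Pb = 376/7 − 41.5 = 171/14; sellers' price rises by Ps − P* = 60.5 − 376/7 = 95/14.
So producers capture (95/14)/19 = 5/14 of each unit of subsidy.

Producer share = 5/14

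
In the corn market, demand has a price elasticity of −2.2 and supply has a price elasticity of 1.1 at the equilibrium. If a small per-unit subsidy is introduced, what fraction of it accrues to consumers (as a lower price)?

Consumer share = 1/3

For a small subsidy around the equilibrium, the benefit split depends on the relative slopes, which at a point are proportional to the elasticities.
Buyer share = εs/(εs + |εd|) = 1.1/(1.1 + 2.2) = 1/3; seller share = |εd|/(εs + |εd|) = 2/3.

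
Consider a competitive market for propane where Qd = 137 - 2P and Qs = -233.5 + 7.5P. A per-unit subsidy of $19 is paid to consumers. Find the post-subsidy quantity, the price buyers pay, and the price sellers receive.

Q' = 89; buyers pay $24; sellers receive $43

Pre-subsidy: 137 - 2P = -233.5 + 7.5P gives P* = 39, Q* = 59.
With the rebate, buyers effectively pay Pb = Ps − 19, where Ps is the price sellers receive.
Demand in terms of Ps becomes Qd = 137 − 2(Ps − 19) = 175 - 2Ps. Setting this equal to supply: 175 - 2Ps = -233.5 + 7.5Ps, so Ps = 43.
Buyers pay Pb = 43 − 19 = 24; Q' = -233.5 + 7.5·43 = 89.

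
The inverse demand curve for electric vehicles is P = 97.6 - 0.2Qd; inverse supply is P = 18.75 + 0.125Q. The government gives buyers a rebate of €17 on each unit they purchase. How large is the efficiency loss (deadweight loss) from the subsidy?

Deadweight loss = 5780/13

Pre-subsidy: 97.6 - 0.2Q = 18.75 + 0.125Q gives Q* = 3154/13 and P* = 638/13.
With the rebate, buyers effectively pay Pb = Ps − 17, where Ps is the price sellers receive.
On the curves, Pb = 97.6 - 0.2Q and Ps = 18.75 + 0.125Q; the wedge Ps − Pb = 17 gives 18.75 + 0.125Q − (97.6 - 0.2Q) = 17, so Q' = 3834/13.
Then Pb = 97.6 − 0.2·(3834/13) = 502/13 and Ps = 18.75 + 0.125·(3834/13) = 723/13.
The subsidy expands output by 3834/13 − 3154/13 = 680/13 past the efficient level; on those units the gap between marginal cost and willingness to pay runs from 0 up to 17.
DWL = ½ × 17 × 680/13 = 5780/13.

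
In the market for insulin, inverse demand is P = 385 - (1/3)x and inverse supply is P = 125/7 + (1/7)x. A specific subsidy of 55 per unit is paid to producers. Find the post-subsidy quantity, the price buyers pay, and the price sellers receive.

x' = 886.5; buyers pay 89.5; sellers receive 144.5

Pre-subsidy: 385 - (1/3)x = 125/7 + (1/7)x gives x* = 771 and P* = 128.
With the subsidy, sellers receive Ps = Pb + 55 for each unit, where Pb is the price buyers pay.
On the curves, Pb = 385 - (1/3)x and Ps = 125/7 + (1/7)x; the wedge Ps − Pb = 55 gives 125/7 + (1/7)x − (385 - (1/3)x) = 55, so x' = 886.5.
Then Pb = 385 − (1/3)·886.5 = 89.5 and Ps = 125/7 + (1/7)·886.5 = 144.5.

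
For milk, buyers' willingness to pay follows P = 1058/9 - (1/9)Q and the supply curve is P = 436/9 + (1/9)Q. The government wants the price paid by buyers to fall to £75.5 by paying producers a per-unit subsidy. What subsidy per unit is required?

At a buyer price of 75.5, quantity demanded is 1058 − 9·75.5 = 378.5.
Sellers supply 378.5 only when they receive Ps = 436/9 + (1/9)·378.5 = 90.5.
s = Ps − Pb = 90.5 − 75.5 = 15.

Required subsidy s = £15 per unit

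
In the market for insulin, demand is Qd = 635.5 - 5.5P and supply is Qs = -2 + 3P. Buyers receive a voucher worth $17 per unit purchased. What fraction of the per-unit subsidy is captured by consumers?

Consumer share = 6/17

Pre-subsidy: 635.5 - 5.5P = -2 + 3P gives P* = 75, Q* = 223.
With the rebate, buyers effectively pay Pb = Ps − 17, where Ps is the price sellers receive.
Demand in terms of Ps becomes Qd = 635.5 − 5.5(Ps − 17) = 729 - 5.5Ps. Setting this equal to supply: 729 - 5.5Ps = -2 + 3Ps, so Ps = 86.
Buyers pay Pb = 86 − 17 = 69; Q' = -2 + 3·86 = 256.
Buyers' price falls by P* − Pb = 75 − 69 = 6; sellers' price rises by Ps − P* = 86 − 75 = 11.
So consumers capture 6/17 = 6/17 of each unit of subsidy.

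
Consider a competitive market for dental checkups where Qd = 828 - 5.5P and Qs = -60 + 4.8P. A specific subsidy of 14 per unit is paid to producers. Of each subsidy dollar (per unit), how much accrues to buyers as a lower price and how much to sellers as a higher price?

Pre-subsidy: 828 - 5.5P = -60 + 4.8P gives P* = 8880/103, Q* = 36444/103.
With the subsidy, sellers receive Ps = Pb + 14 for each unit, where Pb is the price buyers pay.
Supply in terms of Pb becomes Qs = -60 + 4.8(Pb + 14) = 7.2 + 4.8Pb. Setting this equal to demand: 828 - 5.5Pb = 7.2 + 4.8Pb, so Pb = 8208/103.
Sellers receive Ps = 8208/103 + 14 = 9650/103; Q' = 828 − 5.5·(8208/103) = 40140/103.
Buyers' price falls by P* − Pb = 8880/103 − 8208/103 = 672/103; sellers' price rises by Ps − P* = 9650/103 − 8880/103 = 770/103.

Buyers gain 672/103 per unit; sellers gain 770/103 per unit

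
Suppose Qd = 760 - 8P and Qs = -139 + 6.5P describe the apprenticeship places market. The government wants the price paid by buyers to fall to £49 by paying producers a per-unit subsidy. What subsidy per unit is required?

At a buyer price of 49, quantity demanded is 760 − 8·49 = 368.
Sellers supply 368 only when they receive Ps with -139 + 6.5·Ps = 368, i.e. Ps = 78.
s = Ps − Pb = 78 − 49 = 29.

Required subsidy s = £29 per unit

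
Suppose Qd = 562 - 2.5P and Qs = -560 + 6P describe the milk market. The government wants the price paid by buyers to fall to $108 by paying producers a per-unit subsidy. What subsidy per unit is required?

At a buyer price of 108, quantity demanded is 562 − 2.5·108 = 292.
Sellers supply 292 only when they receive Ps with -560 + 6·Ps = 292, i.e. Ps = 142.
s = Ps − Pb = 142 − 108 = 34.

Required subsidy s = $34 per unit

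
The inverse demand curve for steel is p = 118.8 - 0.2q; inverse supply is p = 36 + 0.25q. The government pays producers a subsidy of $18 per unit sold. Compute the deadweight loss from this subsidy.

Deadweight loss = $360

Pre-subsidy: 118.8 - 0.2q = 36 + 0.25q gives q* = 184 and p* = 82.
With the subsidy, sellers receive ps = pb + 18 for each unit, where pb is the price buyers pay.
On the curves, pb = 118.8 - 0.2q and ps = 36 + 0.25q; the wedge ps − pb = 18 gives 36 + 0.25q − (118.8 - 0.2q) = 18, so q' = 224.
Then pb = 118.8 − 0.2·224 = 74 and ps = 36 + 0.25·224 = 92.
The subsidy expands output by 224 − 184 = 40 past the efficient level; on those units the gap between marginal cost and willingness to pay runs from 0 up to 18.
DWL = ½ × 18 × 40 = 360.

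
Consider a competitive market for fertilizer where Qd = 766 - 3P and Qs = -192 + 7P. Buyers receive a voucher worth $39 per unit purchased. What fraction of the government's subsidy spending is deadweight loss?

Pre-subsidy: 766 - 3P = -192 + 7P gives P* = 95.8, Q* = 478.6.
With the rebate, buyers effectively pay Pb = Ps − 39, where Ps is the price sellers receive.
Demand in terms of Ps becomes Qd = 766 − 3(Ps − 39) = 883 - 3Ps. Setting this equal to supply: 883 - 3Ps = -192 + 7Ps, so Ps = 107.5.
Buyers pay Pb = 107.5 − 39 = 68.5; Q' = -192 + 7·107.5 = 560.5.
ΔCS = ½(478.6 + 560.5)(95.8 − 68.5) = 14183.715; ΔPS = ½(478.6 + 560.5)(107.5 − 95.8) = 6078.735.
Government spending = 39 × 560.5 = 21859.5.
DWL = ½ × 39 × (560.5 − 478.6) = 1597.05; fraction = 1597.05 / 21859.5 = 819/11210.

DWL / government spending = 819/11210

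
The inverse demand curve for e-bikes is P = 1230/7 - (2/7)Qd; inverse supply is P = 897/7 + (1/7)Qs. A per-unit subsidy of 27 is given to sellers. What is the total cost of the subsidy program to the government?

Government cost = 4698

Pre-subsidy: 1230/7 - (2/7)Q = 897/7 + (1/7)Q gives Q* = 111 and P* = 144.
With the subsidy, sellers receive Ps = Pb + 27 for each unit, where Pb is the price buyers pay.
On the curves, Pb = 1230/7 - (2/7)Q and Ps = 897/7 + (1/7)Q; the wedge Ps − Pb = 27 gives 897/7 + (1/7)Q − (1230/7 - (2/7)Q) = 27, so Q' = 174.
Then Pb = 1230/7 − (2/7)·174 = 126 and Ps = 897/7 + (1/7)·174 = 153.
Government outlay = subsidy × quantity = 27 × 174 = 4698.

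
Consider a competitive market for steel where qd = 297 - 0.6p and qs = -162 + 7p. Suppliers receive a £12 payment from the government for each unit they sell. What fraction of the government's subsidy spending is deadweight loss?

DWL / government spending = 14/1129

Pre-subsidy: 297 - 0.6p = -162 + 7p gives p* = 2295/38, q* = 9909/38.
With the subsidy, sellers receive ps = pb + 12 for each unit, where pb is the price buyers pay.
Supply in terms of pb becomes qs = -162 + 7(pb + 12) = -78 + 7pb. Setting this equal to demand: 297 - 0.6pb = -78 + 7pb, so pb = 1875/38.
Sellers receive ps = 1875/38 + 12 = 2331/38; q' = 297 − 0.6·(1875/38) = 10161/38.
ΔCS = ½(9909/38 + 10161/38)(2295/38 − 1875/38) = 1053675/361; ΔPS = ½(9909/38 + 10161/38)(2331/38 − 2295/38) = 90315/361.
Government spending = 12 × 10161/38 = 60966/19.
DWL = ½ × 12 × (10161/38 − 9909/38) = 756/19; fraction = (756/19) / (60966/19) = 14/1129.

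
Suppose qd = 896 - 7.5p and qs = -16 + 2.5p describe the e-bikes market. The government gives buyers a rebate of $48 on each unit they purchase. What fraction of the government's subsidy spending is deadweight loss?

Pre-subsidy: 896 - 7.5p = -16 + 2.5p gives p* = 91.2, q* = 212.
With the rebate, buyers effectively pay pb = ps − 48, where ps is the price sellers receive.
Demand in terms of ps becomes qd = 896 − 7.5(ps − 48) = 1256 - 7.5ps. Setting this equal to supply: 1256 - 7.5ps = -16 + 2.5ps, so ps = 127.2.
Buyers pay pb = 127.2 − 48 = 79.2; q' = -16 + 2.5·127.2 = 302.
ΔCS = ½(212 + 302)(91.2 − 79.2) = 3084; ΔPS = ½(212 + 302)(127.2 − 91.2) = 9252.
Government spending = 48 × 302 = 14496.
DWL = ½ × 48 × (302 − 212) = 2160; fraction = 2160 / 14496 = 45/302.

DWL / government spending = 45/302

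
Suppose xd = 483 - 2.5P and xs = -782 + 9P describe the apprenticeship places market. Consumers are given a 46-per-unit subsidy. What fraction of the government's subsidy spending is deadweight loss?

DWL / government spending = 45/298

Pre-subsidy: 483 - 2.5P = -782 + 9P gives P* = 110, x* = 208.
With the rebate, buyers effectively pay Pb = Ps − 46, where Ps is the price sellers receive.
Demand in terms of Ps becomes xd = 483 − 2.5(Ps − 46) = 598 - 2.5Ps. Setting this equal to supply: 598 - 2.5Ps = -782 + 9Ps, so Ps = 120.
Buyers pay Pb = 120 − 46 = 74; x' = -782 + 9·120 = 298.
ΔCS = ½(208 + 298)(110 − 74) = 9108; ΔPS = ½(208 + 298)(120 − 110) = 2530.
Government spending = 46 × 298 = 13708.
DWL = ½ × 46 × (298 − 208) = 2070; fraction = 2070 / 13708 = 45/298.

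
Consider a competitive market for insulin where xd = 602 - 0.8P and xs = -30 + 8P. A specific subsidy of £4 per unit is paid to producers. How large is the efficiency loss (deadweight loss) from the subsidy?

Pre-subsidy: 602 - 0.8P = -30 + 8P gives P* = 790/11, x* = 5990/11.
With the subsidy, sellers receive Ps = Pb + 4 for each unit, where Pb is the price buyers pay.
Supply in terms of Pb becomes xs = -30 + 8(Pb + 4) = 2 + 8Pb. Setting this equal to demand: 602 - 0.8Pb = 2 + 8Pb, so Pb = 750/11.
Sellers receive Ps = 750/11 + 4 = 794/11; x' = 602 − 0.8·(750/11) = 6022/11.
The subsidy expands output by 6022/11 − 5990/11 = 32/11 past the efficient level; on those units the gap between marginal cost and willingness to pay runs from 0 up to 4.
DWL = ½ × 4 × 32/11 = 64/11.

Deadweight loss = 64/11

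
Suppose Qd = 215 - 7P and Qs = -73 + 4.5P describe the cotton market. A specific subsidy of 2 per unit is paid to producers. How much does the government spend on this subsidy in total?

Pre-subsidy: 215 - 7P = -73 + 4.5P gives P* = 576/23, Q* = 913/23.
With the subsidy, sellers receive Ps = Pb + 2 for each unit, where Pb is the price buyers pay.
Supply in terms of Pb becomes Qs = -73 + 4.5(Pb + 2) = -64 + 4.5Pb. Setting this equal to demand: 215 - 7Pb = -64 + 4.5Pb, so Pb = 558/23.
Sellers receive Ps = 558/23 + 2 = 604/23; Q' = 215 − 7·(558/23) = 1039/23.
Government outlay = subsidy × quantity = 2 × 1039/23 = 2078/23.

Government cost = 2078/23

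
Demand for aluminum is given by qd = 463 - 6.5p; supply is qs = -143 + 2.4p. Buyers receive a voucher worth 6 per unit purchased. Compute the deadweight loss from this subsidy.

Deadweight loss = 2808/89

Pre-subsidy: 463 - 6.5p = -143 + 2.4p gives p* = 6060/89, q* = 1817/89.
With the rebate, buyers effectively pay pb = ps − 6, where ps is the price sellers receive.
Demand in terms of ps becomes qd = 463 − 6.5(ps − 6) = 502 - 6.5ps. Setting this equal to supply: 502 - 6.5ps = -143 + 2.4ps, so ps = 6450/89.
Buyers pay pb = 6450/89 − 6 = 5916/89; q' = -143 + 2.4·(6450/89) = 2753/89.
The subsidy expands output by 2753/89 − 1817/89 = 936/89 past the efficient level; on those units the gap between marginal cost and willingness to pay runs from 0 up to 6.
DWL = ½ × 6 × 936/89 = 2808/89.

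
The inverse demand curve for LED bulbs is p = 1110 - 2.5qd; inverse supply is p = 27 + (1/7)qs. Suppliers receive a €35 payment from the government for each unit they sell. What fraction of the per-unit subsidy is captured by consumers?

Consumer share = 35/37

Pre-subsidy: 1110 - 2.5q = 27 + (1/7)q gives q* = 15162/37 and p* = 3165/37.
With the subsidy, sellers receive ps = pb + 35 for each unit, where pb is the price buyers pay.
On the curves, pb = 1110 - 2.5q and ps = 27 + (1/7)q; the wedge ps − pb = 35 gives 27 + (1/7)q − (1110 - 2.5q) = 35, so q' = 15652/37.
Then pb = 1110 − 2.5·(15652/37) = 1940/37 and ps = 27 + (1/7)·(15652/37) = 3235/37.
Buyers' price falls by p* − pb = 3165/37 − 1940/37 = 1225/37; sellers' price rises by ps − p* = 3235/37 − 3165/37 = 70/37.
So consumers capture (1225/37)/35 = 35/37 of each unit of subsidy.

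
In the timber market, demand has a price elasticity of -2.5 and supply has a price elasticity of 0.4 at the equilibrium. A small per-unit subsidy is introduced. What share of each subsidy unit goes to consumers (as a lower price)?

For a small subsidy around the equilibrium, the benefit split depends on the relative slopes, which at a point are proportional to the elasticities.
Buyer share = εs/(εs + |εd|) = 0.4/(0.4 + 2.5) = 4/29; seller share = |εd|/(εs + |εd|) = 25/29.

Consumer share = 4/29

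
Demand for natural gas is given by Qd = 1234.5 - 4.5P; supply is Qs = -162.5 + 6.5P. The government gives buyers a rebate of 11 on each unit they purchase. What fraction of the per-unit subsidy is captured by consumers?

Consumer share = 13/22

Pre-subsidy: 1234.5 - 4.5P = -162.5 + 6.5P gives P* = 127, Q* = 663.
With the rebate, buyers effectively pay Pb = Ps − 11, where Ps is the price sellers receive.
Demand in terms of Ps becomes Qd = 1234.5 − 4.5(Ps − 11) = 1284 - 4.5Ps. Setting this equal to supply: 1284 - 4.5Ps = -162.5 + 6.5Ps, so Ps = 131.5.
Buyers pay Pb = 131.5 − 11 = 120.5; Q' = -162.5 + 6.5·131.5 = 692.25.
Buyers' price falls by P* − Pb = 127 − 120.5 = 6.5; sellers' price rises by Ps − P* = 131.5 − 127 = 4.5.
So consumers capture 6.5/11 = 13/22 of each unit of subsidy.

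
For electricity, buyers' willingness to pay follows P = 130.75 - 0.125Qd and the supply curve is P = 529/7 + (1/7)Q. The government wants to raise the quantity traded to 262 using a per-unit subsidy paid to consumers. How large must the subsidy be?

At Q = 262, from the demand curve buyers pay Pb = 130.75 − 0.125·262 = 98; from the supply curve sellers need Ps = 529/7 + (1/7)·262 = 113.
The subsidy must fill the gap: s = Ps − Pb = 113 − 98 = 15.

Required subsidy s = 15 per unit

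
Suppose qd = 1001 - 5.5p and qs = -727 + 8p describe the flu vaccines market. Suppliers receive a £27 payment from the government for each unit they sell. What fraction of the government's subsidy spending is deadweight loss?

DWL / government spending = 4/35

Pre-subsidy: 1001 - 5.5p = -727 + 8p gives p* = 128, q* = 297.
With the subsidy, sellers receive ps = pb + 27 for each unit, where pb is the price buyers pay.
Supply in terms of pb becomes qs = -727 + 8(pb + 27) = -511 + 8pb. Setting this equal to demand: 1001 - 5.5pb = -511 + 8pb, so pb = 112.
Sellers receive ps = 112 + 27 = 139; q' = 1001 − 5.5·112 = 385.
ΔCS = ½(297 + 385)(128 − 112) = 5456; ΔPS = ½(297 + 385)(139 − 128) = 3751.
Government spending = 27 × 385 = 10395.
DWL = ½ × 27 × (385 − 297) = 1188; fraction = 1188 / 10395 = 4/35.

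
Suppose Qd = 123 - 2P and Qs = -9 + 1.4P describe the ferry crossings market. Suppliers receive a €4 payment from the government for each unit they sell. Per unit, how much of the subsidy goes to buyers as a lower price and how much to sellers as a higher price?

Pre-subsidy: 123 - 2P = -9 + 1.4P gives P* = 660/17, Q* = 771/17.
With the subsidy, sellers receive Ps = Pb + 4 for each unit, where Pb is the price buyers pay.
Supply in terms of Pb becomes Qs = -9 + 1.4(Pb + 4) = -3.4 + 1.4Pb. Setting this equal to demand: 123 - 2Pb = -3.4 + 1.4Pb, so Pb = 632/17.
Sellers receive Ps = 632/17 + 4 = 700/17; Q' = 123 − 2·(632/17) = 827/17.
Buyers' price falls by P* − Pb = 660/17 − 632/17 = 28/17; sellers' price rises by Ps − P* = 700/17 − 660/17 = 40/17.

Buyers gain 28/17 per unit; sellers gain 40/17 per unit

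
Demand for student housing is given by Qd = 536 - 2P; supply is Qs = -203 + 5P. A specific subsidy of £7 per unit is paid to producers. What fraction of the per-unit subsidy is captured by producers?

Pre-subsidy: 536 - 2P = -203 + 5P gives P* = 739/7, Q* = 2274/7.
With the subsidy, sellers receive Ps = Pb + 7 for each unit, where Pb is the price buyers pay.
Supply in terms of Pb becomes Qs = -203 + 5(Pb + 7) = -168 + 5Pb. Setting this equal to demand: 536 - 2Pb = -168 + 5Pb, so Pb = 704/7.
Sellers receive Ps = 704/7 + 7 = 753/7; Q' = 536 − 2·(704/7) = 2344/7.
Buyers' price falls by P* − Pb = 739/7 − 704/7 = 5; sellers' price rises by Ps − P* = 753/7 − 739/7 = 2.
So producers capture 2/7 = 2/7 of each unit of subsidy.

Producer share = 2/7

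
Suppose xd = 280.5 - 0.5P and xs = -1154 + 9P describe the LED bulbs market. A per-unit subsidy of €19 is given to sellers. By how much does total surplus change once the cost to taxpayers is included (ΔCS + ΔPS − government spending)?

Net change in total surplus = -€85.5

Pre-subsidy: 280.5 - 0.5P = -1154 + 9P gives P* = 151, x* = 205.
With the subsidy, sellers receive Ps = Pb + 19 for each unit, where Pb is the price buyers pay.
Supply in terms of Pb becomes xs = -1154 + 9(Pb + 19) = -983 + 9Pb. Setting this equal to demand: 280.5 - 0.5Pb = -983 + 9Pb, so Pb = 133.
Sellers receive Ps = 133 + 19 = 152; x' = 280.5 − 0.5·133 = 214.
ΔCS = ½(205 + 214)(151 − 133) = 3771; ΔPS = ½(205 + 214)(152 − 151) = 209.5.
Government spending = 19 × 214 = 4066.
Net change = 3771 + 209.5 − 4066 = -85.5. The loss equals the DWL triangle ½·19·9.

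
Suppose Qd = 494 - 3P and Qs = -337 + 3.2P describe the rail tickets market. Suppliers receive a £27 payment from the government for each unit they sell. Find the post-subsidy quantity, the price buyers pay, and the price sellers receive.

Q' = 4145/31; buyers pay 3723/31; sellers receive 4560/31

Pre-subsidy: 494 - 3P = -337 + 3.2P gives P* = 4155/31, Q* = 2849/31.
With the subsidy, sellers receive Ps = Pb + 27 for each unit, where Pb is the price buyers pay.
Supply in terms of Pb becomes Qs = -337 + 3.2(Pb + 27) = -250.6 + 3.2Pb. Setting this equal to demand: 494 - 3Pb = -250.6 + 3.2Pb, so Pb = 3723/31.
Sellers receive Ps = 3723/31 + 27 = 4560/31; Q' = 494 − 3·(3723/31) = 4145/31.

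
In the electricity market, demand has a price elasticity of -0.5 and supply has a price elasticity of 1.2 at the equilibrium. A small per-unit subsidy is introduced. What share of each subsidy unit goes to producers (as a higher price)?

Producer share = 5/17

For a small subsidy around the equilibrium, the benefit split depends on the relative slopes, which at a point are proportional to the elasticities.
Buyer share = εs/(εs + |εd|) = 1.2/(1.2 + 0.5) = 12/17; seller share = |εd|/(εs + |εd|) = 5/17.
So producers capture 5/17 of the subsidy.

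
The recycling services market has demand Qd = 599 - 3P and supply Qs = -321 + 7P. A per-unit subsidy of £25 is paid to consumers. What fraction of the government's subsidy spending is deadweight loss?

Pre-subsidy: 599 - 3P = -321 + 7P gives P* = 92, Q* = 323.
With the rebate, buyers effectively pay Pb = Ps − 25, where Ps is the price sellers receive.
Demand in terms of Ps becomes Qd = 599 − 3(Ps − 25) = 674 - 3Ps. Setting this equal to supply: 674 - 3Ps = -321 + 7Ps, so Ps = 99.5.
Buyers pay Pb = 99.5 − 25 = 74.5; Q' = -321 + 7·99.5 = 375.5.
ΔCS = ½(323 + 375.5)(92 − 74.5) = 6111.875; ΔPS = ½(323 + 375.5)(99.5 − 92) = 2619.375.
Government spending = 25 × 375.5 = 9387.5.
DWL = ½ × 25 × (375.5 − 323) = 656.25; fraction = 656.25 / 9387.5 = 105/1502.

DWL / government spending = 105/1502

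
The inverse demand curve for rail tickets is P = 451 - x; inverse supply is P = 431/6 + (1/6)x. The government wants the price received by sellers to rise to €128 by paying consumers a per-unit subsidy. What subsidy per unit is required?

Required subsidy s = €14 per unit

At a seller price of 128, quantity supplied is -431 + 6·128 = 337.
Buyers absorb 337 only when they pay Pb = 451 − 1·337 = 114.
s = Ps − Pb = 128 − 114 = 14.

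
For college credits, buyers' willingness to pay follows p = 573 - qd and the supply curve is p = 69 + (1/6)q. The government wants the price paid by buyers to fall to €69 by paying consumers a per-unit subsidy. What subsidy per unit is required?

Required subsidy s = €84 per unit

At a buyer price of 69, quantity demanded is 573 − 1·69 = 504.
Sellers supply 504 only when they receive ps = 69 + (1/6)·504 = 153.
s = ps − pb = 153 − 69 = 84.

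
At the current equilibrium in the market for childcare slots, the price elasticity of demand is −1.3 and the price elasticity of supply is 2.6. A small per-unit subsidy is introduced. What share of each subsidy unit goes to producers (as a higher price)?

For a small subsidy around the equilibrium, the benefit split depends on the relative slopes, which at a point are proportional to the elasticities.
Buyer share = εs/(εs + |εd|) = 2.6/(2.6 + 1.3) = 2/3; seller share = |εd|/(εs + |εd|) = 1/3.
So producers capture 1/3 of the subsidy.

Producer share = 1/3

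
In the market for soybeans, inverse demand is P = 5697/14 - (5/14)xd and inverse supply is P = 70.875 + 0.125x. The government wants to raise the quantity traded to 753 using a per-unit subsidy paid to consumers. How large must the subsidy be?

At x = 753, from the demand curve buyers pay Pb = 5697/14 − (5/14)·753 = 138; from the supply curve sellers need Ps = 70.875 + 0.125·753 = 165.
The subsidy must fill the gap: s = Ps − Pb = 165 − 138 = 27.

Required subsidy s = 27 per unit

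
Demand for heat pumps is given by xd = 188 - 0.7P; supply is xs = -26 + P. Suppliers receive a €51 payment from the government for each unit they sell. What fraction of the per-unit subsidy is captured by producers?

Producer share = 7/17

Pre-subsidy: 188 - 0.7P = -26 + P gives P* = 2140/17, x* = 1698/17.
With the subsidy, sellers receive Ps = Pb + 51 for each unit, where Pb is the price buyers pay.
Supply in terms of Pb becomes xs = -26 + 1(Pb + 51) = 25 + Pb. Setting this equal to demand: 188 - 0.7Pb = 25 + Pb, so Pb = 1630/17.
Sellers receive Ps = 1630/17 + 51 = 2497/17; x' = 188 − 0.7·(1630/17) = 2055/17.
Buyers' price falls by P* − Pb = 2140/17 − 1630/17 = 30; sellers' price rises by Ps − P* = 2497/17 − 2140/17 = 21.
So producers capture 21/51 = 7/17 of each unit of subsidy.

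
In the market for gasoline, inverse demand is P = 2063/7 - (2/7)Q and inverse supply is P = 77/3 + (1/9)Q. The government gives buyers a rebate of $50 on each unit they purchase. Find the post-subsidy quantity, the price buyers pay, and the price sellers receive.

Q' = 804; buyers pay $65; sellers receive $115

Pre-subsidy: 2063/7 - (2/7)Q = 77/3 + (1/9)Q gives Q* = 678 and P* = 101.
With the rebate, buyers effectively pay Pb = Ps − 50, where Ps is the price sellers receive.
On the curves, Pb = 2063/7 - (2/7)Q and Ps = 77/3 + (1/9)Q; the wedge Ps − Pb = 50 gives 77/3 + (1/9)Q − (2063/7 - (2/7)Q) = 50, so Q' = 804.
Then Pb = 2063/7 − (2/7)·804 = 65 and Ps = 77/3 + (1/9)·804 = 115.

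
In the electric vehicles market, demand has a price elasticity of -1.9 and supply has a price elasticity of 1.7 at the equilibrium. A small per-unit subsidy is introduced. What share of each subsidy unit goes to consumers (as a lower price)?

For a small subsidy around the equilibrium, the benefit split depends on the relative slopes, which at a point are proportional to the elasticities.
Buyer share = εs/(εs + |εd|) = 1.7/(1.7 + 1.9) = 17/36; seller share = |εd|/(εs + |εd|) = 19/36.

Consumer share = 17/36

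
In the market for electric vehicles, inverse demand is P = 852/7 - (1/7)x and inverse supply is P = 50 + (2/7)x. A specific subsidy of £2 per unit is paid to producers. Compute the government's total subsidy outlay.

Government cost = £344

Pre-subsidy: 852/7 - (1/7)x = 50 + (2/7)x gives x* = 502/3 and P* = 2054/21.
With the subsidy, sellers receive Ps = Pb + 2 for each unit, where Pb is the price buyers pay.
On the curves, Pb = 852/7 - (1/7)x and Ps = 50 + (2/7)x; the wedge Ps − Pb = 2 gives 50 + (2/7)x − (852/7 - (1/7)x) = 2, so x' = 172.
Then Pb = 852/7 − (1/7)·172 = 680/7 and Ps = 50 + (2/7)·172 = 694/7.
Government outlay = subsidy × quantity = 2 × 172 = 344.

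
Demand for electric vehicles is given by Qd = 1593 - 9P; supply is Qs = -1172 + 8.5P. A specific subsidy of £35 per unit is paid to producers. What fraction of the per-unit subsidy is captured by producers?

Pre-subsidy: 1593 - 9P = -1172 + 8.5P gives P* = 158, Q* = 171.
With the subsidy, sellers receive Ps = Pb + 35 for each unit, where Pb is the price buyers pay.
Supply in terms of Pb becomes Qs = -1172 + 8.5(Pb + 35) = -874.5 + 8.5Pb. Setting this equal to demand: 1593 - 9Pb = -874.5 + 8.5Pb, so Pb = 141.
Sellers receive Ps = 141 + 35 = 176; Q' = 1593 − 9·141 = 324.
Buyers' price falls by P* − Pb = 158 − 141 = 17; sellers' price rises by Ps − P* = 176 − 158 = 18.
So producers capture 18/35 = 18/35 of each unit of subsidy.

Producer share = 18/35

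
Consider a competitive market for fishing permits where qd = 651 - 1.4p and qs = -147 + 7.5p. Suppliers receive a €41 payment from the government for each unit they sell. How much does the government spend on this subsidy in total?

Pre-subsidy: 651 - 1.4p = -147 + 7.5p gives p* = 7980/89, q* = 46767/89.
With the subsidy, sellers receive ps = pb + 41 for each unit, where pb is the price buyers pay.
Supply in terms of pb becomes qs = -147 + 7.5(pb + 41) = 160.5 + 7.5pb. Setting this equal to demand: 651 - 1.4pb = 160.5 + 7.5pb, so pb = 4905/89.
Sellers receive ps = 4905/89 + 41 = 8554/89; q' = 651 − 1.4·(4905/89) = 51072/89.
Government outlay = subsidy × quantity = 41 × 51072/89 = 2093952/89.

Government cost = 2093952/89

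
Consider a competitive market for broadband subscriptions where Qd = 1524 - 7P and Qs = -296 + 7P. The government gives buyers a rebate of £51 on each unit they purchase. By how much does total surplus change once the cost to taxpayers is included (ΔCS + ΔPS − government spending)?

Pre-subsidy: 1524 - 7P = -296 + 7P gives P* = 130, Q* = 614.
With the rebate, buyers effectively pay Pb = Ps − 51, where Ps is the price sellers receive.
Demand in terms of Ps becomes Qd = 1524 − 7(Ps − 51) = 1881 - 7Ps. Setting this equal to supply: 1881 - 7Ps = -296 + 7Ps, so Ps = 155.5.
Buyers pay Pb = 155.5 − 51 = 104.5; Q' = -296 + 7·155.5 = 792.5.
ΔCS = ½(614 + 792.5)(130 − 104.5) = 17932.875; ΔPS = ½(614 + 792.5)(155.5 − 130) = 17932.875.
Government spending = 51 × 792.5 = 40417.5.
Net change = 17932.875 + 17932.875 − 40417.5 = -4551.75. The loss equals the DWL triangle ½·51·178.5.

Net change in total surplus = -£4551.75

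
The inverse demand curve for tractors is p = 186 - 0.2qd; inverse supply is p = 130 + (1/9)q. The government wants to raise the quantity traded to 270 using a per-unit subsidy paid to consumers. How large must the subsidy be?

At q = 270, from the demand curve buyers pay pb = 186 − 0.2·270 = 132; from the supply curve sellers need ps = 130 + (1/9)·270 = 160.
The subsidy must fill the gap: s = ps − pb = 160 − 132 = 28.

Required subsidy s = 28 per unit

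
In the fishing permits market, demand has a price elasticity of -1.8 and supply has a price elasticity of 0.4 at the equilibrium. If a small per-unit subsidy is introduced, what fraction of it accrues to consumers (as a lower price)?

For a small subsidy around the equilibrium, the benefit split depends on the relative slopes, which at a point are proportional to the elasticities.
Buyer share = εs/(εs + |εd|) = 0.4/(0.4 + 1.8) = 2/11; seller share = |εd|/(εs + |εd|) = 9/11.

Consumer share = 2/11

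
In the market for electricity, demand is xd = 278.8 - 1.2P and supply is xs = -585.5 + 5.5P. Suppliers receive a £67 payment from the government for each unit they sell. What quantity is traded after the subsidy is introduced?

x' = 190

Pre-subsidy: 278.8 - 1.2P = -585.5 + 5.5P gives P* = 129, x* = 124.
With the subsidy, sellers receive Ps = Pb + 67 for each unit, where Pb is the price buyers pay.
Supply in terms of Pb becomes xs = -585.5 + 5.5(Pb + 67) = -217 + 5.5Pb. Setting this equal to demand: 278.8 - 1.2Pb = -217 + 5.5Pb, so Pb = 74.
Sellers receive Ps = 74 + 67 = 141; x' = 278.8 − 1.2·74 = 190.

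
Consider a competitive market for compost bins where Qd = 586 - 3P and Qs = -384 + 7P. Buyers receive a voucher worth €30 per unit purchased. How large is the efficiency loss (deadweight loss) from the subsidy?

Pre-subsidy: 586 - 3P = -384 + 7P gives P* = 97, Q* = 295.
With the rebate, buyers effectively pay Pb = Ps − 30, where Ps is the price sellers receive.
Demand in terms of Ps becomes Qd = 586 − 3(Ps − 30) = 676 - 3Ps. Setting this equal to supply: 676 - 3Ps = -384 + 7Ps, so Ps = 106.
Buyers pay Pb = 106 − 30 = 76; Q' = -384 + 7·106 = 358.
The subsidy expands output by 358 − 295 = 63 past the efficient level; on those units the gap between marginal cost and willingness to pay runs from 0 up to 30.
DWL = ½ × 30 × 63 = 945.

Deadweight loss = €945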